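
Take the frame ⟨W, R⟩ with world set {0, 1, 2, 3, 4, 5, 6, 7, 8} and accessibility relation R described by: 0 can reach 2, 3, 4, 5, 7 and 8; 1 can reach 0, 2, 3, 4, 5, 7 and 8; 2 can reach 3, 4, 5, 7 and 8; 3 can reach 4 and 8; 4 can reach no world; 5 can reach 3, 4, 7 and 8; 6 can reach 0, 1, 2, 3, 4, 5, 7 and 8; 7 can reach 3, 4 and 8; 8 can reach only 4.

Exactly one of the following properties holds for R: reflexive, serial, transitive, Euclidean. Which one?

Reflexive: no — 0 is not related to itself.
Serial: no — 4 has no R-successor.
Transitive: yes — every two-step R-path is closed by a direct edge.
Euclidean: no — 0 R 3 and 0 R 2, but not 3 R 2.
Only transitive holds.

transitive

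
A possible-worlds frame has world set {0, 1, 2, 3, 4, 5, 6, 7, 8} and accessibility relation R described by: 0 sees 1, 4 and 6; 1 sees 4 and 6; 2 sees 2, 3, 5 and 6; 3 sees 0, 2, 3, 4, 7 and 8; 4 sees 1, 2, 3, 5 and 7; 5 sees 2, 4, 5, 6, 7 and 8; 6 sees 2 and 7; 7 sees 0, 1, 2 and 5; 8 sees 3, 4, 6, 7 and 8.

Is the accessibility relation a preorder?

No

Reflexive: no — 0 is not related to itself.
Transitive: no — 0 R 4 and 4 R 2, but not 0 R 2.
So R is not a preorder.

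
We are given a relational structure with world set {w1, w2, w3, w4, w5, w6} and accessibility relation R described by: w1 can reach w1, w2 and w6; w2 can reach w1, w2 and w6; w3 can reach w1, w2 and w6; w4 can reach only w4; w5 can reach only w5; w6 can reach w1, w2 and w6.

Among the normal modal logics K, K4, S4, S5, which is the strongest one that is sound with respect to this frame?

Transitive (axiom 4): yes — every two-step R-path is closed by a direct edge.
Reflexive (axiom T): no — w3 is not related to itself.
Euclidean (axiom 5): yes — any two successors of a common world are R-related.
So F validates K, K4; S4 would additionally require R to be reflexive. The strongest is K4.

K4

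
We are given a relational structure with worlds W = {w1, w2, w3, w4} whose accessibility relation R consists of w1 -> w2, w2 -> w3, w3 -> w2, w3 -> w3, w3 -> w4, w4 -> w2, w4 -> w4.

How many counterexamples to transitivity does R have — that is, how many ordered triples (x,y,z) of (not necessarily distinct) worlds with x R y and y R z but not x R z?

4

Enumerating: (w1,w2,w3), (w2,w3,w2), (w2,w3,w4), (w4,w2,w3).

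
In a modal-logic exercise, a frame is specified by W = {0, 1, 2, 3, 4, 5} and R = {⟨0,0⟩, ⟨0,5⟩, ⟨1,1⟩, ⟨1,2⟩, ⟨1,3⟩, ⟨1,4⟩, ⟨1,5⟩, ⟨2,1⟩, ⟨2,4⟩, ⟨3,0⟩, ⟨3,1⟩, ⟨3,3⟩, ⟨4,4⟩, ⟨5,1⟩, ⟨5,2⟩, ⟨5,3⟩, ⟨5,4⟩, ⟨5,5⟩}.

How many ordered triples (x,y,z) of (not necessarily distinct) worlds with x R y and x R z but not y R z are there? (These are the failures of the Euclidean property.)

Enumerating: (0,5,0), (1,2,2), (1,2,3), (1,2,5), (1,3,2), (1,3,4), (1,3,5), (1,4,1), (1,4,2), (1,4,3), (1,4,5), (2,4,1), … and 13 more.
Total: 25.

25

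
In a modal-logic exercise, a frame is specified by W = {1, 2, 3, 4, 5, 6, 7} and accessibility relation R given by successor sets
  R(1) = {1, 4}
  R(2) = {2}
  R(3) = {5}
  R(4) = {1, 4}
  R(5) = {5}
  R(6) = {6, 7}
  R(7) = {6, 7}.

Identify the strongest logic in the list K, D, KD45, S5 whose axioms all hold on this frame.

KD45

Serial (axiom D): yes — every world has a successor (e.g. 1 R 1).
Euclidean (axiom 5): yes — any two successors of a common world are R-related.
Transitive (axiom 4): yes — every two-step R-path is closed by a direct edge.
Reflexive (axiom T): no — 3 is not related to itself.
So F validates K, D, KD45; S5 would additionally require R to be reflexive. The strongest is KD45.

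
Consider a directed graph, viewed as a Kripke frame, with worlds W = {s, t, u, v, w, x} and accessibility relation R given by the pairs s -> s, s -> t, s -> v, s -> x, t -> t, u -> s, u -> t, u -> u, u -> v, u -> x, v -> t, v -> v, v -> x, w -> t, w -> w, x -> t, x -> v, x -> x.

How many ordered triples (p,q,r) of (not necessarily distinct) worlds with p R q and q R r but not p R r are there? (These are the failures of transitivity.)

0

R is transitive; there are no such tuples.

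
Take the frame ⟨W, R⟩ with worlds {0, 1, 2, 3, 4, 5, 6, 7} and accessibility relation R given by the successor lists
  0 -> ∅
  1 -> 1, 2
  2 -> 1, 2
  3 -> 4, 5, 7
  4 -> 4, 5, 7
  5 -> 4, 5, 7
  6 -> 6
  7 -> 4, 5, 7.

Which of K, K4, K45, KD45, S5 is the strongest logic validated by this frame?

K45

Transitive (axiom 4): yes — every two-step R-path is closed by a direct edge.
Euclidean (axiom 5): yes — any two successors of a common world are R-related.
Serial (axiom D): no — 0 has no R-successor.
Reflexive (axiom T): no — 0 is not related to itself.
So F validates K, K4, K45; KD45 would additionally require R to be serial. The strongest is K45.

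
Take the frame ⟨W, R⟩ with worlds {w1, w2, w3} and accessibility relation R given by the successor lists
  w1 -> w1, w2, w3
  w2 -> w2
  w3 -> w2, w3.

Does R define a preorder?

Reflexive: yes — every world is R-related to itself.
Transitive: yes — every two-step R-path is closed by a direct edge.
So R is a preorder.

Yes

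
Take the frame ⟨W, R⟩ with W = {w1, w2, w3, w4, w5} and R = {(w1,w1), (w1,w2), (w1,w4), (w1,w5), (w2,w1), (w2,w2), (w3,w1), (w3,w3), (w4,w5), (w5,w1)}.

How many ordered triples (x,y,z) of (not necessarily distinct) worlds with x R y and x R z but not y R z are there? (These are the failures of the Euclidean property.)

Enumerating: (w1,w2,w4), (w1,w2,w5), (w1,w4,w1), (w1,w4,w2), (w1,w4,w4), (w1,w5,w2), (w1,w5,w4), (w1,w5,w5), (w3,w1,w3), (w4,w5,w5).

10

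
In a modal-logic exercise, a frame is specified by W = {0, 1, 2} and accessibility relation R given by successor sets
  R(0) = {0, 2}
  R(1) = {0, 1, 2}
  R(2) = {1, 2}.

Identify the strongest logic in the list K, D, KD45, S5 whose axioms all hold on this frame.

D

Serial (axiom D): yes — every world has a successor (e.g. 0 R 0).
Euclidean (axiom 5): no — 1 R 2 and 1 R 0, but not 2 R 0.
Transitive (axiom 4): no — 0 R 2 and 2 R 1, but not 0 R 1.
Reflexive (axiom T): yes — every world is R-related to itself.
So F validates K, D; KD45 would additionally require R to be Euclidean and transitive. The strongest is D.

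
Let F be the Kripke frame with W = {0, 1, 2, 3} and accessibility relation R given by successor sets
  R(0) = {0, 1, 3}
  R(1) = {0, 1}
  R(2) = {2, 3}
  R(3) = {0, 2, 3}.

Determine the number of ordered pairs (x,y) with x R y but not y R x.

0

R is symmetric; there are no such tuples.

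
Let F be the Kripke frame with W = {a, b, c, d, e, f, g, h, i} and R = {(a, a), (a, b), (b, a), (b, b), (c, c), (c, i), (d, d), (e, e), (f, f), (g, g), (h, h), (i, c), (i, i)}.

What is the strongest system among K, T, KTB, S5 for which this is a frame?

S5

Reflexive (axiom T): yes — every world is R-related to itself.
Symmetric (axiom B): yes — every pair in R has its reverse in R.
Euclidean (axiom 5): yes — any two successors of a common world are R-related.
So F validates K, T, KTB, S5. The strongest is S5.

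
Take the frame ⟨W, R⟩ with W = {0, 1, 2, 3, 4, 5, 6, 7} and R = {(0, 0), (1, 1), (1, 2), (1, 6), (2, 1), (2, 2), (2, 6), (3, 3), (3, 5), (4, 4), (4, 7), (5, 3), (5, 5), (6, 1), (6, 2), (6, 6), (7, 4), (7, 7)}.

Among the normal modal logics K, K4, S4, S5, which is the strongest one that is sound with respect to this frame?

Transitive (axiom 4): yes — every two-step R-path is closed by a direct edge.
Reflexive (axiom T): yes — every world is R-related to itself.
Euclidean (axiom 5): yes — any two successors of a common world are R-related.
So F validates K, K4, S4, S5. The strongest is S5.

S5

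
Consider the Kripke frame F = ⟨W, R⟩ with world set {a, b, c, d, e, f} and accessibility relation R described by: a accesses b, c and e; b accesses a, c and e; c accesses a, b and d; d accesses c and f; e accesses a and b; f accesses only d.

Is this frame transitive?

No

Transitive: no — a R c and c R d, but not a R d.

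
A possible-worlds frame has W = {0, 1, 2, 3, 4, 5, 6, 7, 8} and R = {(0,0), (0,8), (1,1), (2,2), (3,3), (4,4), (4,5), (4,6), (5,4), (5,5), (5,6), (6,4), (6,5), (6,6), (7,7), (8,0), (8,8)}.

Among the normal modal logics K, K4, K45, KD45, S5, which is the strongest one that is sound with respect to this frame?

Transitive (axiom 4): yes — every two-step R-path is closed by a direct edge.
Euclidean (axiom 5): yes — any two successors of a common world are R-related.
Serial (axiom D): yes — every world has a successor (e.g. 0 R 0).
Reflexive (axiom T): yes — every world is R-related to itself.
So F validates K, K4, K45, KD45, S5. The strongest is S5.

S5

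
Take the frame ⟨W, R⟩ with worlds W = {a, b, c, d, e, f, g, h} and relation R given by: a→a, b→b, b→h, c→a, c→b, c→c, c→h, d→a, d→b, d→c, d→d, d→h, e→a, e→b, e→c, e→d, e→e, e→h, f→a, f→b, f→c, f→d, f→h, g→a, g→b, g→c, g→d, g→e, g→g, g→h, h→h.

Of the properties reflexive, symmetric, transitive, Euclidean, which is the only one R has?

transitive

Reflexive: no — f is not related to itself.
Symmetric: no — b R h but not h R b.
Transitive: yes — every two-step R-path is closed by a direct edge.
Euclidean: no — c R a and c R b, but not a R b.
Only transitive holds.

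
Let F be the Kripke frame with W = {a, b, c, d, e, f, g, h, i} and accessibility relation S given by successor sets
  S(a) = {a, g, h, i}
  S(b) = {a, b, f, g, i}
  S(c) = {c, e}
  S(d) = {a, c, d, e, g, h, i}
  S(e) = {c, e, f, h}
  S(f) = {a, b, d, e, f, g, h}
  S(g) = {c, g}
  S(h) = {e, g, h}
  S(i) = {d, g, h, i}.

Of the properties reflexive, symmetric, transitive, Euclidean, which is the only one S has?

reflexive

Reflexive: yes — every world is S-related to itself.
Symmetric: no — a S g but not g S a.
Transitive: no — a S g and g S c, but not a S c.
Euclidean: no — a S g and a S h, but not g S h.
Only reflexive holds.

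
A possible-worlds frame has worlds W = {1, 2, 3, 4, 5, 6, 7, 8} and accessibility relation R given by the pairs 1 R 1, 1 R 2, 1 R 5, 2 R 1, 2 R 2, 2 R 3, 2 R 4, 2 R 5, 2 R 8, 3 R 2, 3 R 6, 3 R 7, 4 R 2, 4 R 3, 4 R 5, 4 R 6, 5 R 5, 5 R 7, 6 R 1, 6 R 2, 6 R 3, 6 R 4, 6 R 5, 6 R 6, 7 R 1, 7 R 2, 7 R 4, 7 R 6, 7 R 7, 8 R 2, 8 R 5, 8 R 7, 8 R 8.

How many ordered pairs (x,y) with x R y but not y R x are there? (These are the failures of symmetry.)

15

Enumerating: (1,5), (2,5), (3,7), (4,3), (4,5), (5,7), (6,1), (6,2), (6,5), (7,1), (7,2), (7,4), (7,6), (8,5), (8,7).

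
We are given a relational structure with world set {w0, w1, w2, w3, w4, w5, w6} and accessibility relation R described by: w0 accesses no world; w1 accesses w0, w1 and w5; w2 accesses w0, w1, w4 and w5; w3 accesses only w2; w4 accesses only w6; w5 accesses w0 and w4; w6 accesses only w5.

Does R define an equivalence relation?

Reflexive: no — w0 is not related to itself.
Symmetric: no — w1 R w0 but not w0 R w1.
Transitive: no — w1 R w5 and w5 R w4, but not w1 R w4.
So R is not an equivalence relation.

No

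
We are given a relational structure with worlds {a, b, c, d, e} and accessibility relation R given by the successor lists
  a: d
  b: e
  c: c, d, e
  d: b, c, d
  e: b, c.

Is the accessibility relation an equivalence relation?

Reflexive: no — a is not related to itself.
Symmetric: no — a R d but not d R a.
Transitive: no — a R d and d R b, but not a R b.
So R is not an equivalence relation.

No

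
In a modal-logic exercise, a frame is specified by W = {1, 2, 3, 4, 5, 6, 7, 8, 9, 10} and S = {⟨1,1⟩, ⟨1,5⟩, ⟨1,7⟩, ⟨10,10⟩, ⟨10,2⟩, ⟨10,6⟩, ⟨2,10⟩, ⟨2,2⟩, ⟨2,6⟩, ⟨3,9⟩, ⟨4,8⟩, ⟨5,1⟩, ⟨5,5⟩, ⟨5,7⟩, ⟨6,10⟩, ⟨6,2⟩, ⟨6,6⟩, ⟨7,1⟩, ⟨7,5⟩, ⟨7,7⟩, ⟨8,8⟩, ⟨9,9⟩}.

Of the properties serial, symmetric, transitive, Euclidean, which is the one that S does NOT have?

Serial: yes — every world has a successor (e.g. 1 S 1).
Symmetric: no — 3 S 9 but not 9 S 3.
Transitive: yes — every two-step S-path is closed by a direct edge.
Euclidean: yes — any two successors of a common world are S-related.
Only symmetric fails.

symmetric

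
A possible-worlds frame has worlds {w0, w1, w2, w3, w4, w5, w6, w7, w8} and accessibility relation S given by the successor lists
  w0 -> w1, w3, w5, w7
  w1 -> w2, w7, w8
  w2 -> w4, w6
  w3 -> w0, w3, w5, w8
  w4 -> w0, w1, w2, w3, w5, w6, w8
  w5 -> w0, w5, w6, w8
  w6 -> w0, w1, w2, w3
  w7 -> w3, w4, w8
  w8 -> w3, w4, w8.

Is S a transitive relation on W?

No

Transitive: no — w0 S w1 and w1 S w2, but not w0 S w2.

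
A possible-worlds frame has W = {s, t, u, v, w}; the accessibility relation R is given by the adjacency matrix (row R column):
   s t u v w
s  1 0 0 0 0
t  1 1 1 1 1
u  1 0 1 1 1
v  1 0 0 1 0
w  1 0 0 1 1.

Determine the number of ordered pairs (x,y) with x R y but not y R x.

10

Enumerating: (t,s), (t,u), (t,v), (t,w), (u,s), (u,v), (u,w), (v,s), (w,s), (w,v).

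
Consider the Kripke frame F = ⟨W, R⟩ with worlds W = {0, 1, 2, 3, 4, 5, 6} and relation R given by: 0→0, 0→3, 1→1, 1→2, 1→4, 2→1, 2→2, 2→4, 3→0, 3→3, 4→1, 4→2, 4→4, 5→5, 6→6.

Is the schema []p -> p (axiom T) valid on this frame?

Axiom T corresponds to the accessibility relation being reflexive.
Reflexive: yes — every world is R-related to itself.

Yes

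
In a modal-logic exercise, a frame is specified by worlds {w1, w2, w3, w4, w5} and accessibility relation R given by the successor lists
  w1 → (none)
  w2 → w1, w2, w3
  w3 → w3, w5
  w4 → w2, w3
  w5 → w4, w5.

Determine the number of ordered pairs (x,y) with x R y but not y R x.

6

Enumerating: (w2,w1), (w2,w3), (w3,w5), (w4,w2), (w4,w3), (w5,w4).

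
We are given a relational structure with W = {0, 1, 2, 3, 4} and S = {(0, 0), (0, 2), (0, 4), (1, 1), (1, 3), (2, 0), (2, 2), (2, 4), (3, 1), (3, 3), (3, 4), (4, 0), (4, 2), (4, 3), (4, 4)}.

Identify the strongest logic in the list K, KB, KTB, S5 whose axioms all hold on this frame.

Symmetric (axiom B): yes — every pair in S has its reverse in S.
Reflexive (axiom T): yes — every world is S-related to itself.
Euclidean (axiom 5): no — 3 S 1 and 3 S 4, but not 1 S 4.
So F validates K, KB, KTB; S5 would additionally require S to be Euclidean. The strongest is KTB.

KTB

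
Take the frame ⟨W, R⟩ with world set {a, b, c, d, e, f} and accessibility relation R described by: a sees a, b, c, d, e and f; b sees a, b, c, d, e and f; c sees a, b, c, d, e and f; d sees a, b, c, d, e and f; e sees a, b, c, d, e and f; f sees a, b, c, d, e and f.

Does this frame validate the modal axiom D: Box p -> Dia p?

Yes

By correspondence theory, D is valid on a frame iff R is serial.
Serial: yes — every world has a successor (e.g. a R a).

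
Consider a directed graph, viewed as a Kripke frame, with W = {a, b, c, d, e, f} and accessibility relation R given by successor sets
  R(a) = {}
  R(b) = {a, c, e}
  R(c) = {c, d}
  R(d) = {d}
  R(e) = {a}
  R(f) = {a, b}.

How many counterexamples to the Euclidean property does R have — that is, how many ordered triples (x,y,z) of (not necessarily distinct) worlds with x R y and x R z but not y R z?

12

Enumerating: (b,a,a), (b,a,c), (b,a,e), (b,c,a), (b,c,e), (b,e,c), (b,e,e), (c,d,c), (e,a,a), (f,a,a), (f,a,b), (f,b,b).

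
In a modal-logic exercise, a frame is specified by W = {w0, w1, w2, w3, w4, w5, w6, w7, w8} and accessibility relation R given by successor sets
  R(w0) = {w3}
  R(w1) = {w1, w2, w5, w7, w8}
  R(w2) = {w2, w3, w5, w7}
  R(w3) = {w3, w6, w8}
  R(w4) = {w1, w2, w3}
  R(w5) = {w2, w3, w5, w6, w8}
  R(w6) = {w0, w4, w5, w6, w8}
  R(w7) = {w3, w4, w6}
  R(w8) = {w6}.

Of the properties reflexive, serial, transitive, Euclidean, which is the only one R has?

serial

Reflexive: no — w0 is not related to itself.
Serial: yes — every world has a successor (e.g. w0 R w3).
Transitive: no — w0 R w3 and w3 R w6, but not w0 R w6.
Euclidean: no — w1 R w2 and w1 R w8, but not w2 R w8.
Only serial holds.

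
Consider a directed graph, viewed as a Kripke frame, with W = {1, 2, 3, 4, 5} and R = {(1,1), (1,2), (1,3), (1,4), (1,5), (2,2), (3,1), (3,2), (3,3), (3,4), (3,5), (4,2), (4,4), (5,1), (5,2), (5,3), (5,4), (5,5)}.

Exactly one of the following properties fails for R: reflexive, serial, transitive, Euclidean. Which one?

Reflexive: yes — every world is R-related to itself.
Serial: yes — every world has a successor (e.g. 1 R 1).
Transitive: yes — every two-step R-path is closed by a direct edge.
Euclidean: no — 1 R 2 and 1 R 3, but not 2 R 3.
Only Euclidean fails.

Euclidean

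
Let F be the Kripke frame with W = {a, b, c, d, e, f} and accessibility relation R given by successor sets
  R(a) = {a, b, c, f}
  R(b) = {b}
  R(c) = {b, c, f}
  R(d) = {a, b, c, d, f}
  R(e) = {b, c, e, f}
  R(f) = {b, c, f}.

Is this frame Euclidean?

No

Euclidean: no — a R b and a R c, but not b R c.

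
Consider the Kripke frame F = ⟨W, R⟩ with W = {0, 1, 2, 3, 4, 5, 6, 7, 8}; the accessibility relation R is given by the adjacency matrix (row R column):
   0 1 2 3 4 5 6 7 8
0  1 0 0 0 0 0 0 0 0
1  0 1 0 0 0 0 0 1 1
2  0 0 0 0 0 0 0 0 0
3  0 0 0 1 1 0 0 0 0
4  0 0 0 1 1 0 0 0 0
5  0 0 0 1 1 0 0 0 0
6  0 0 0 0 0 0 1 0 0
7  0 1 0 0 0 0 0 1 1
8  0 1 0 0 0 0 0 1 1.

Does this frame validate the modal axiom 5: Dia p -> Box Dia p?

Yes

The schema 5 characterises exactly the Euclidean frames.
Euclidean: yes — any two successors of a common world are R-related.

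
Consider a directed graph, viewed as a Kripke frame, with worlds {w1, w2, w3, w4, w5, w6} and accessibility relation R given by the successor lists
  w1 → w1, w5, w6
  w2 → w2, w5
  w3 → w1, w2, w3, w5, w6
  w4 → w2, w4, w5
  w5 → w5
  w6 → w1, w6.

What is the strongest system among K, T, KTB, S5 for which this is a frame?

T

Reflexive (axiom T): yes — every world is R-related to itself.
Symmetric (axiom B): no — w1 R w5 but not w5 R w1.
Euclidean (axiom 5): no — w1 R w5 and w1 R w6, but not w5 R w6.
So F validates K, T; KTB would additionally require R to be symmetric. The strongest is T.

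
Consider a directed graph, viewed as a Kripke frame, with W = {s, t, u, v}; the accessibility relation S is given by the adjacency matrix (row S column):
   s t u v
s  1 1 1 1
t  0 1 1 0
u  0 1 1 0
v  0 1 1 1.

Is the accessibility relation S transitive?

Yes

Transitive: yes — every two-step S-path is closed by a direct edge.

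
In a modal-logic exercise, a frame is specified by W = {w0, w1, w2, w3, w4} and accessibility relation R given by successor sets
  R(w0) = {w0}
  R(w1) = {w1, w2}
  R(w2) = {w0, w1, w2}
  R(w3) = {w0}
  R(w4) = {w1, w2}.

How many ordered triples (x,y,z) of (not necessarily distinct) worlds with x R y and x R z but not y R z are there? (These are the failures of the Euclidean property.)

Enumerating: (w2,w0,w1), (w2,w0,w2), (w2,w1,w0).

3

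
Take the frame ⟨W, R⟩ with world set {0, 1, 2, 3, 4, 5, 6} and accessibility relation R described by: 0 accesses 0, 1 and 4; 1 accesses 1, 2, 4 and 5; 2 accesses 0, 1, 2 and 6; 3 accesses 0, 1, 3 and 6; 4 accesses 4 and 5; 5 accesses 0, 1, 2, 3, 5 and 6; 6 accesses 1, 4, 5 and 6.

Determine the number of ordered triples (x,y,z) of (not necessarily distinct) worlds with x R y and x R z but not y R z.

40

Enumerating: (0,1,0), (0,4,0), (0,4,1), (1,2,4), (1,2,5), (1,4,1), (1,4,2), (1,5,4), (2,0,2), (2,0,6), (2,1,0), (2,1,6), … and 28 more.
Total: 40.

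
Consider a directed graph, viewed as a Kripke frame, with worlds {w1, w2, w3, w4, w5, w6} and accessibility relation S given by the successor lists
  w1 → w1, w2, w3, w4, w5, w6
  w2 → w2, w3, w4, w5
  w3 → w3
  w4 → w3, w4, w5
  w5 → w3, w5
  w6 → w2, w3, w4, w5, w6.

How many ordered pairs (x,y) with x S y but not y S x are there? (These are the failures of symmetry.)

15

Enumerating: (w1,w2), (w1,w3), (w1,w4), (w1,w5), (w1,w6), (w2,w3), (w2,w4), (w2,w5), (w4,w3), (w4,w5), (w5,w3), (w6,w2), (w6,w3), (w6,w4), (w6,w5).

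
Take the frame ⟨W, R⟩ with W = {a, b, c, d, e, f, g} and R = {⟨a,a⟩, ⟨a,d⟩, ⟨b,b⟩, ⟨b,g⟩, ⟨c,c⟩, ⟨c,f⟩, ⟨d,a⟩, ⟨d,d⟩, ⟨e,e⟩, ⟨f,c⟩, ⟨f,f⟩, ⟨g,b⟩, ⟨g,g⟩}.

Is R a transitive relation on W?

Yes

Transitive: yes — every two-step R-path is closed by a direct edge.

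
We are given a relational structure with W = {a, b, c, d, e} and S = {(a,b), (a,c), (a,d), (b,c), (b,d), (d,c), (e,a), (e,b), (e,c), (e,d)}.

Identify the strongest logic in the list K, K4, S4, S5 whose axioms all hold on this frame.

K4

Transitive (axiom 4): yes — every two-step S-path is closed by a direct edge.
Reflexive (axiom T): no — a is not related to itself.
Euclidean (axiom 5): no — a S c and a S b, but not c S b.
So F validates K, K4; S4 would additionally require S to be reflexive. The strongest is K4.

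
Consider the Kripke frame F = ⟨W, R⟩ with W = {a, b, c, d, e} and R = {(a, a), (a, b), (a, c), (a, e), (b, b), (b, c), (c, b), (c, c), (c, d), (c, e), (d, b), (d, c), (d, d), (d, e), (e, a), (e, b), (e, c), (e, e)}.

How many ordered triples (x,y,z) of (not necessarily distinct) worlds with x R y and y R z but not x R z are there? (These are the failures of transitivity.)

6

Enumerating: (a,c,d), (b,c,d), (b,c,e), (c,e,a), (d,e,a), (e,c,d).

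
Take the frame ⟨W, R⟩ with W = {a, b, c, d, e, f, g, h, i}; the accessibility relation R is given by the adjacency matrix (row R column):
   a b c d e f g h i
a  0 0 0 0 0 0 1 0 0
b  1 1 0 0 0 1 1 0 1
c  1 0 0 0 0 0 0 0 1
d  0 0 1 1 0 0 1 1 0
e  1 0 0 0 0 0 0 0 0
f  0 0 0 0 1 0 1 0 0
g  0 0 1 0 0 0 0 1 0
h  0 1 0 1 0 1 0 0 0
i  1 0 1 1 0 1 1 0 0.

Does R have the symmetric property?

No

Symmetric: no — a R g but not g R a.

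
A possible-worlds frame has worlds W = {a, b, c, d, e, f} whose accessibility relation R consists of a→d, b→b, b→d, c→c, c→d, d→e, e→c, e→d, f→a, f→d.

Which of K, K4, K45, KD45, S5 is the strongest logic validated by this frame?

Transitive (axiom 4): no — a R d and d R e, but not a R e.
Euclidean (axiom 5): no — e R d and e R c, but not d R c.
Serial (axiom D): yes — every world has a successor (e.g. a R d).
Reflexive (axiom T): no — a is not related to itself.
So F validates K; K4 would additionally require R to be transitive. The strongest is K.

K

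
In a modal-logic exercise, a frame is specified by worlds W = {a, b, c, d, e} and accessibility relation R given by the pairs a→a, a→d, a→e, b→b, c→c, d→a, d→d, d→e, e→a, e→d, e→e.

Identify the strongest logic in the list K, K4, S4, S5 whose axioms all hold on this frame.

Transitive (axiom 4): yes — every two-step R-path is closed by a direct edge.
Reflexive (axiom T): yes — every world is R-related to itself.
Euclidean (axiom 5): yes — any two successors of a common world are R-related.
So F validates K, K4, S4, S5. The strongest is S5.

S5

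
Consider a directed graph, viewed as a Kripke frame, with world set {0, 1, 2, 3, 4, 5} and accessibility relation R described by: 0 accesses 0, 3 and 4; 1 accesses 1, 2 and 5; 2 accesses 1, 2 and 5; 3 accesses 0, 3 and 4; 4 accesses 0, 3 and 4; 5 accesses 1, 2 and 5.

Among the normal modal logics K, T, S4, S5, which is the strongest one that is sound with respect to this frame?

S5

Reflexive (axiom T): yes — every world is R-related to itself.
Transitive (axiom 4): yes — every two-step R-path is closed by a direct edge.
Euclidean (axiom 5): yes — any two successors of a common world are R-related.
So F validates K, T, S4, S5. The strongest is S5.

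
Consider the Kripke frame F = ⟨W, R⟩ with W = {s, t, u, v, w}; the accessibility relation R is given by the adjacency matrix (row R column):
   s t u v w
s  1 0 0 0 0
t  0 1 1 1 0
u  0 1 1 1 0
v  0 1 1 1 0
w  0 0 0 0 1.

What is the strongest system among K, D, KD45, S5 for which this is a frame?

Serial (axiom D): yes — every world has a successor (e.g. s R s).
Euclidean (axiom 5): yes — any two successors of a common world are R-related.
Transitive (axiom 4): yes — every two-step R-path is closed by a direct edge.
Reflexive (axiom T): yes — every world is R-related to itself.
So F validates K, D, KD45, S5. The strongest is S5.

S5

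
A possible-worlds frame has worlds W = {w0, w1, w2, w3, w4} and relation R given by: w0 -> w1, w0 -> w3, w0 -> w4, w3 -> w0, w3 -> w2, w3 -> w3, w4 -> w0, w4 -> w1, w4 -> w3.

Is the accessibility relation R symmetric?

No

Symmetric: no — w0 R w1 but not w1 R w0.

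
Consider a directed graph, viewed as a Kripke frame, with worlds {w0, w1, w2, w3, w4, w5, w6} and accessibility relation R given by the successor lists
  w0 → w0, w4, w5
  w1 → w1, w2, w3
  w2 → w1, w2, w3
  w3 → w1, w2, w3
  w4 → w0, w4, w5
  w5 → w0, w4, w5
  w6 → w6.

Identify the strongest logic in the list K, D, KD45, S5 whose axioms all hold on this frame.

S5

Serial (axiom D): yes — every world has a successor (e.g. w0 R w0).
Euclidean (axiom 5): yes — any two successors of a common world are R-related.
Transitive (axiom 4): yes — every two-step R-path is closed by a direct edge.
Reflexive (axiom T): yes — every world is R-related to itself.
So F validates K, D, KD45, S5. The strongest is S5.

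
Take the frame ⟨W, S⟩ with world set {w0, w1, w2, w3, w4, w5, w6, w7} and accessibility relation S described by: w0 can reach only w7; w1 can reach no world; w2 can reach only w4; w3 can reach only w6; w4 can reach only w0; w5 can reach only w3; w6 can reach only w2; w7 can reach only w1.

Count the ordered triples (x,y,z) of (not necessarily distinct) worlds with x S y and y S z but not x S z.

6

Enumerating: (w0,w7,w1), (w2,w4,w0), (w3,w6,w2), (w4,w0,w7), (w5,w3,w6), (w6,w2,w4).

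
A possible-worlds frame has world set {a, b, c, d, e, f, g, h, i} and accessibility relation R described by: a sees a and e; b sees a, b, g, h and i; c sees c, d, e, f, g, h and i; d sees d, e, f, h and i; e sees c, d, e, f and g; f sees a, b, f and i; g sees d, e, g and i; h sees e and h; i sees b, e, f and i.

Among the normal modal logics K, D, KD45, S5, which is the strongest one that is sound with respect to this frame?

D

Serial (axiom D): yes — every world has a successor (e.g. a R a).
Euclidean (axiom 5): no — b R a and b R g, but not a R g.
Transitive (axiom 4): no — a R e and e R c, but not a R c.
Reflexive (axiom T): yes — every world is R-related to itself.
So F validates K, D; KD45 would additionally require R to be Euclidean and transitive. The strongest is D.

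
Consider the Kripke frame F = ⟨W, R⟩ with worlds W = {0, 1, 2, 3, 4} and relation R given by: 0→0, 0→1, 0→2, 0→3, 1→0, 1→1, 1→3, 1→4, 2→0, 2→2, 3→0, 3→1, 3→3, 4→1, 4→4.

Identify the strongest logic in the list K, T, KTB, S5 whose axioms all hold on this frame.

Reflexive (axiom T): yes — every world is R-related to itself.
Symmetric (axiom B): yes — every pair in R has its reverse in R.
Euclidean (axiom 5): no — 0 R 1 and 0 R 2, but not 1 R 2.
So F validates K, T, KTB; S5 would additionally require R to be Euclidean. The strongest is KTB.

KTB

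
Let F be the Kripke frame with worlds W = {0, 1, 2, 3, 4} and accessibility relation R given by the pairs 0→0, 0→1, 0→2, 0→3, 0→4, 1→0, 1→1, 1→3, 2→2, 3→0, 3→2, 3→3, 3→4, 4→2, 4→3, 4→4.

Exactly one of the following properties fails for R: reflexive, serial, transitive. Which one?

Reflexive: yes — every world is R-related to itself.
Serial: yes — every world has a successor (e.g. 0 R 0).
Transitive: no — 1 R 0 and 0 R 2, but not 1 R 2.
Only transitive fails.

transitive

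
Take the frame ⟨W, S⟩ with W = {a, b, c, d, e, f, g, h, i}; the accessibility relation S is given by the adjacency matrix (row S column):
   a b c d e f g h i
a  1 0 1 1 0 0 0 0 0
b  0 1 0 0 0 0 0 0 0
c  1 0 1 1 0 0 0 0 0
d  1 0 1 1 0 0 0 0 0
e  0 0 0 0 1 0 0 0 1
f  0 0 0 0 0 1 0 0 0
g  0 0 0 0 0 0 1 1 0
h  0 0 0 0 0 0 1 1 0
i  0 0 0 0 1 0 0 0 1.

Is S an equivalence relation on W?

Reflexive: yes — every world is S-related to itself.
Symmetric: yes — every pair in S has its reverse in S.
Transitive: yes — every two-step S-path is closed by a direct edge.
So S is an equivalence relation.

Yes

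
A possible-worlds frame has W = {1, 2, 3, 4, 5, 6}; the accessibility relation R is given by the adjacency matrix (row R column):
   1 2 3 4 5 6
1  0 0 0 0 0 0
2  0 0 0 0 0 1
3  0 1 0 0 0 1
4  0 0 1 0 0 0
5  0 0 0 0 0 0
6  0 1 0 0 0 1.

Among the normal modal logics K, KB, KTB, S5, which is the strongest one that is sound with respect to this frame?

K

Symmetric (axiom B): no — 3 R 2 but not 2 R 3.
Reflexive (axiom T): no — 1 is not related to itself.
Euclidean (axiom 5): no — 3 R 2 and 3 R 2, but not 2 R 2.
So F validates K; KB would additionally require R to be symmetric. The strongest is K.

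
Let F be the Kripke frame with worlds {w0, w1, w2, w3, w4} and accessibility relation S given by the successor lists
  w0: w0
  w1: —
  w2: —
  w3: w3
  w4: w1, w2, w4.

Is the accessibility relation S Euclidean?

Euclidean: no — w4 S w1 and w4 S w2, but not w1 S w2.

No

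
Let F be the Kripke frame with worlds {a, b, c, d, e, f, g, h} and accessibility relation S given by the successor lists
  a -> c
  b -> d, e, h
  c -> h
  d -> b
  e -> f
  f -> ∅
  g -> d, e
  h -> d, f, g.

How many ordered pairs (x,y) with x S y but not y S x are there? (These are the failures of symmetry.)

Enumerating: (a,c), (b,e), (b,h), (c,h), (e,f), (g,d), (g,e), (h,d), (h,f), (h,g).

10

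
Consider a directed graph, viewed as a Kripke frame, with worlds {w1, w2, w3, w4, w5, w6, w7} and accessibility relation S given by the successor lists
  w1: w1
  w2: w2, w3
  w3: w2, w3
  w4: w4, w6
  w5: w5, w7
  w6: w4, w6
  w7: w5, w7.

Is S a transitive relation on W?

Yes

Transitive: yes — every two-step S-path is closed by a direct edge.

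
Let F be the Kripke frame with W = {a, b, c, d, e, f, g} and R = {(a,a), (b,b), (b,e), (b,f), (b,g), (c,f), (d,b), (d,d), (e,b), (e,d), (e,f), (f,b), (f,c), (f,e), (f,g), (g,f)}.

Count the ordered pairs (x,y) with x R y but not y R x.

Enumerating: (b,g), (d,b), (e,d).

3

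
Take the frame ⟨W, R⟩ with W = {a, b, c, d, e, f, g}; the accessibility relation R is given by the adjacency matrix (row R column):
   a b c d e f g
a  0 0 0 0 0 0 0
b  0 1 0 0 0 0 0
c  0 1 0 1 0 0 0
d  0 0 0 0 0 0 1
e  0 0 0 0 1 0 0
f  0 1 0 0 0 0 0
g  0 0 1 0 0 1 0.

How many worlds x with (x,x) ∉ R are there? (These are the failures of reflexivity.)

5

Enumerating: a, c, d, f, g.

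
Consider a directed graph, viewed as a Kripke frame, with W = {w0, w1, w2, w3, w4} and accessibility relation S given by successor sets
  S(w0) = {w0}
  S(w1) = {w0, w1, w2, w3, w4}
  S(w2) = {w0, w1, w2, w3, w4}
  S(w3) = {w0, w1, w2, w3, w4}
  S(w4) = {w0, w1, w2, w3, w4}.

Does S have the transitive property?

Transitive: yes — every two-step S-path is closed by a direct edge.

Yes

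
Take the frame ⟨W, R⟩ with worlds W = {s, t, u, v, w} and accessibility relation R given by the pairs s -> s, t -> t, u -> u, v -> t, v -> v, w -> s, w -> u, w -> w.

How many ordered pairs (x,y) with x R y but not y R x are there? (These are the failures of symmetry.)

Enumerating: (v,t), (w,s), (w,u).

3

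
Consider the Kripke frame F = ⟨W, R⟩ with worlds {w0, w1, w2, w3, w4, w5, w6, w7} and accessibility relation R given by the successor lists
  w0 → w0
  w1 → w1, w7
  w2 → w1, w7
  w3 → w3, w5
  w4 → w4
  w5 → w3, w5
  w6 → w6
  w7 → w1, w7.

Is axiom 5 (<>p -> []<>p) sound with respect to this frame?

The schema 5 characterises exactly the Euclidean frames.
Euclidean: yes — any two successors of a common world are R-related.

Yes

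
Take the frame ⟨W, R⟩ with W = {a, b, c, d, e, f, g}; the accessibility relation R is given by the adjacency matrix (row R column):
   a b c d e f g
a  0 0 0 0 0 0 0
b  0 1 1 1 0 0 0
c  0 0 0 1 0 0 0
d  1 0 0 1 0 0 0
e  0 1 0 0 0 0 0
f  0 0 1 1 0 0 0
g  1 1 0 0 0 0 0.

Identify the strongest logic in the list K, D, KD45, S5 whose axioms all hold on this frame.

K

Serial (axiom D): no — a has no R-successor.
Euclidean (axiom 5): no — b R d and b R c, but not d R c.
Transitive (axiom 4): no — b R d and d R a, but not b R a.
Reflexive (axiom T): no — a is not related to itself.
So F validates K; D would additionally require R to be serial. The strongest is K.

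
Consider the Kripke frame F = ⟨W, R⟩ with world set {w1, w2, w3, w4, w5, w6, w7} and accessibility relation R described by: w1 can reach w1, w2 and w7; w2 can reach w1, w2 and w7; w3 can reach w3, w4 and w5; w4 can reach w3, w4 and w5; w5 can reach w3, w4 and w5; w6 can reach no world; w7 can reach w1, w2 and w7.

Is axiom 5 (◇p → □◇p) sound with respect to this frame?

Yes

The schema 5 characterises exactly the Euclidean frames.
Euclidean: yes — any two successors of a common world are R-related.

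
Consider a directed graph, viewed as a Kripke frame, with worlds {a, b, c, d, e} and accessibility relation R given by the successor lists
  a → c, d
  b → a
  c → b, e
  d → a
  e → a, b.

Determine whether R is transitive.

No

Transitive: no — a R c and c R b, but not a R b.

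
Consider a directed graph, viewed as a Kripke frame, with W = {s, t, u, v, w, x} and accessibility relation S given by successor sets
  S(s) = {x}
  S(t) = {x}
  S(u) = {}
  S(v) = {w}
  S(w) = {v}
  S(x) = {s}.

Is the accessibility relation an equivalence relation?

Reflexive: no — s is not related to itself.
Symmetric: no — t S x but not x S t.
Transitive: no — t S x and x S s, but not t S s.
So S is not an equivalence relation.

No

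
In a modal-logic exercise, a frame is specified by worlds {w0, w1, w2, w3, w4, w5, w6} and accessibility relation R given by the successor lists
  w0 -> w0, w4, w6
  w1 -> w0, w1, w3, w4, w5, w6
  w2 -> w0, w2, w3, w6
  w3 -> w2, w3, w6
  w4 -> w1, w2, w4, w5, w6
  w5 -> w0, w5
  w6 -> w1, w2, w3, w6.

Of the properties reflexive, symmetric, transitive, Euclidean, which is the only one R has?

Reflexive: yes — every world is R-related to itself.
Symmetric: no — w0 R w4 but not w4 R w0.
Transitive: no — w0 R w4 and w4 R w1, but not w0 R w1.
Euclidean: no — w0 R w6 and w0 R w4, but not w6 R w4.
Only reflexive holds.

reflexive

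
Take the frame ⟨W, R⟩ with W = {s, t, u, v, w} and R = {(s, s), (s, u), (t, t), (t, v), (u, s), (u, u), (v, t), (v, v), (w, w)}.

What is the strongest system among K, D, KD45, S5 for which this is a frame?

Serial (axiom D): yes — every world has a successor (e.g. s R s).
Euclidean (axiom 5): yes — any two successors of a common world are R-related.
Transitive (axiom 4): yes — every two-step R-path is closed by a direct edge.
Reflexive (axiom T): yes — every world is R-related to itself.
So F validates K, D, KD45, S5. The strongest is S5.

S5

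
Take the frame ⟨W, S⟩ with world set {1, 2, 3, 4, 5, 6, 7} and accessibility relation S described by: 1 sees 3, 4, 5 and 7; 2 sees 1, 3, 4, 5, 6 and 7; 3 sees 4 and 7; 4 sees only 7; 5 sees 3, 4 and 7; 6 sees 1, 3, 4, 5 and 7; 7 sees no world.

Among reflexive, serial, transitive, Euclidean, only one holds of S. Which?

Reflexive: no — 1 is not related to itself.
Serial: no — 7 has no S-successor.
Transitive: yes — every two-step S-path is closed by a direct edge.
Euclidean: no — 1 S 3 and 1 S 5, but not 3 S 5.
Only transitive holds.

transitive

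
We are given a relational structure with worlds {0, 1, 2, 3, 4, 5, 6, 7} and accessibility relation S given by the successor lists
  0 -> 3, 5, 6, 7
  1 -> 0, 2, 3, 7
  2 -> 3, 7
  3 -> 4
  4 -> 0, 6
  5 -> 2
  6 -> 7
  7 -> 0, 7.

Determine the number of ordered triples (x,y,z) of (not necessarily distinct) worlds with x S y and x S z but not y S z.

33

Enumerating: (0,3,3), (0,3,5), (0,3,6), (0,3,7), (0,5,3), (0,5,5), (0,5,6), (0,5,7), (0,6,3), (0,6,5), (0,6,6), (0,7,3), … and 21 more.
Total: 33.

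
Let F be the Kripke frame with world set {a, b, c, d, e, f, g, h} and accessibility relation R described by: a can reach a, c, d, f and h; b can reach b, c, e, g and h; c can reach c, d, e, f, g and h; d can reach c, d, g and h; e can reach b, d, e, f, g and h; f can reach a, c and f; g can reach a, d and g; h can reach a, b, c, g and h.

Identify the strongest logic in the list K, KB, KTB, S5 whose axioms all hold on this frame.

Symmetric (axiom B): no — a R c but not c R a.
Reflexive (axiom T): yes — every world is R-related to itself.
Euclidean (axiom 5): no — a R d and a R f, but not d R f.
So F validates K; KB would additionally require R to be symmetric. The strongest is K.

K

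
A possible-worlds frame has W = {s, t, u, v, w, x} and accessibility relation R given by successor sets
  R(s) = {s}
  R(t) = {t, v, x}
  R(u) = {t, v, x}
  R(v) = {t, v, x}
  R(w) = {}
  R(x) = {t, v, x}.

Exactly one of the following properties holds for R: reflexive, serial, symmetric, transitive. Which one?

transitive

Reflexive: no — u is not related to itself.
Serial: no — w has no R-successor.
Symmetric: no — u R t but not t R u.
Transitive: yes — every two-step R-path is closed by a direct edge.
Only transitive holds.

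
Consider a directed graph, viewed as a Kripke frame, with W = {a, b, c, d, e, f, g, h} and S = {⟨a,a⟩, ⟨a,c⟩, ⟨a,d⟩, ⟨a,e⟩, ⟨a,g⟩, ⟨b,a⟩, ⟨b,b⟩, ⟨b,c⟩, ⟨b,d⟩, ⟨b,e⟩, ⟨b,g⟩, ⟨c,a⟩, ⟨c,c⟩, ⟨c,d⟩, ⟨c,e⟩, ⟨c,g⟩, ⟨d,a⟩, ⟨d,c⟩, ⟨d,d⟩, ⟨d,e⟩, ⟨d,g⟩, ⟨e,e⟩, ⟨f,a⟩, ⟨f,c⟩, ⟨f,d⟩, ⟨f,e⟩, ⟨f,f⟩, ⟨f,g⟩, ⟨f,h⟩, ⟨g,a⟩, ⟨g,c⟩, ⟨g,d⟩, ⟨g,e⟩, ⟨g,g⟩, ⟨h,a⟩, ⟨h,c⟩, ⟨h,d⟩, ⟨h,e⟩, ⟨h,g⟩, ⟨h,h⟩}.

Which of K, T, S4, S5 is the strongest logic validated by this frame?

S4

Reflexive (axiom T): yes — every world is S-related to itself.
Transitive (axiom 4): yes — every two-step S-path is closed by a direct edge.
Euclidean (axiom 5): no — a S e and a S c, but not e S c.
So F validates K, T, S4; S5 would additionally require S to be Euclidean. The strongest is S4.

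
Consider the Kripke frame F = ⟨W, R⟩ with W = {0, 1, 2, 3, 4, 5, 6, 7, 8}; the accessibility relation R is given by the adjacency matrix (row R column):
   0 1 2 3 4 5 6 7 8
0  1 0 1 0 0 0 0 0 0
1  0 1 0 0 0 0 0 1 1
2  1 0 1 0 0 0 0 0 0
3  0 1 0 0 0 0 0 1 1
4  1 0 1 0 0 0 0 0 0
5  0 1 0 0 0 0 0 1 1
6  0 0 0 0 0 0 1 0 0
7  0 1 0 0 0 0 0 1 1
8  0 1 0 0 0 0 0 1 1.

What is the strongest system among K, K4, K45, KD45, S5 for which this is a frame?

Transitive (axiom 4): yes — every two-step R-path is closed by a direct edge.
Euclidean (axiom 5): yes — any two successors of a common world are R-related.
Serial (axiom D): yes — every world has a successor (e.g. 0 R 0).
Reflexive (axiom T): no — 3 is not related to itself.
So F validates K, K4, K45, KD45; S5 would additionally require R to be reflexive. The strongest is KD45.

KD45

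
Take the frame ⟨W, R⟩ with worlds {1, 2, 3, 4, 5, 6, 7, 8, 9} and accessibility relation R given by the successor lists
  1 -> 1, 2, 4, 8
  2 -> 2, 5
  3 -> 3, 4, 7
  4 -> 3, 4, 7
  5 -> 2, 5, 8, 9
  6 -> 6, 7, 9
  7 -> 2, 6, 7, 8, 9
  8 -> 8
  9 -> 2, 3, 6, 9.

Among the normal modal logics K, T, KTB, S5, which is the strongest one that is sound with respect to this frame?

T

Reflexive (axiom T): yes — every world is R-related to itself.
Symmetric (axiom B): no — 1 R 2 but not 2 R 1.
Euclidean (axiom 5): no — 1 R 2 and 1 R 4, but not 2 R 4.
So F validates K, T; KTB would additionally require R to be symmetric. The strongest is T.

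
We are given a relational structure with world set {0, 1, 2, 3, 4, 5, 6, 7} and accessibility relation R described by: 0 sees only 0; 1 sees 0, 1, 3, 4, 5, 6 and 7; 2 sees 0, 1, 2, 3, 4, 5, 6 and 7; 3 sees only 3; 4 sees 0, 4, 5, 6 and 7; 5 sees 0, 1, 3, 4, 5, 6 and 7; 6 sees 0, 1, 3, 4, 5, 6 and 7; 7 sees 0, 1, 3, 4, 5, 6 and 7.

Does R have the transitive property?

Transitive: no — 4 R 5 and 5 R 1, but not 4 R 1.

No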